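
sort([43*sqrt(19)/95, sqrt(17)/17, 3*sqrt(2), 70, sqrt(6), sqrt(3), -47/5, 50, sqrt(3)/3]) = [-47/5, sqrt(17)/17, sqrt(3)/3, sqrt(3), 43*sqrt(19)/95, sqrt(6), 3*sqrt(2), 50, 70]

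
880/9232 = 55/577 ≈ 0.0953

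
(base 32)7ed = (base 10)7629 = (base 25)c54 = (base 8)16715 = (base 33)706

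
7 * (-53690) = -375830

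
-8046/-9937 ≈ 0.810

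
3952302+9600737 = 13553039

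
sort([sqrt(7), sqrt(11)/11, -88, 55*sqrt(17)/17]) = [-88, sqrt(11)/11, sqrt(7), 55*sqrt(17)/17]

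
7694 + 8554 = 16248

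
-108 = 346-454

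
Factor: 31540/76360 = 2^(-1)*19^1*23^(-1) = 19/46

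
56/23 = 2 + 10/23 ≈ 2.43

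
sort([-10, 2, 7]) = [-10, 2, 7]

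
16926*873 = 14776398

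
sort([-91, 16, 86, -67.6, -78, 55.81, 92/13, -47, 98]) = [-91, -78, -67.6, -47, 92/13, 16, 55.81, 86, 98]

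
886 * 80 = 70880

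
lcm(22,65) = 1430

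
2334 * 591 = 1379394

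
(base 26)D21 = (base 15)2946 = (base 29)AEP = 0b10001010001001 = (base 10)8841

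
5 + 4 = 9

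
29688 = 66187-36499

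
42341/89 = 475 + 66/89 ≈ 475.74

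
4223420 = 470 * 8986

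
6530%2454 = 1622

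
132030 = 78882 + 53148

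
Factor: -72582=-1*2^1*3^1*12097^1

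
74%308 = 74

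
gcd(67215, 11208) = 3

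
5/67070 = 1/13414 ≈ 0.0000745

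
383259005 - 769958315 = -386699310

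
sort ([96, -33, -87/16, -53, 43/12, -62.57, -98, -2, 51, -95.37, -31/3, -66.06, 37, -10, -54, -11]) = [-98, -95.37, -66.06, -62.57, -54, -53, -33, -11, -31/3, -10, -87/16, -2, 43/12, 37, 51, 96]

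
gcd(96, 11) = 1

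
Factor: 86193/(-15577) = -1*3^2*37^(-1)*61^1*157^1*421^(-1)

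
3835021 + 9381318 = 13216339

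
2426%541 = 262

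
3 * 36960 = 110880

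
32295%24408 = 7887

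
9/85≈0.106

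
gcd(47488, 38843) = 7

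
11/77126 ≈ 0.000143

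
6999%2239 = 282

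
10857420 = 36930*294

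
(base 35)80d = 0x2655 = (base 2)10011001010101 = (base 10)9813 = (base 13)460b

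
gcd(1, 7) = 1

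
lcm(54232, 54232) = 54232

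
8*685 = 5480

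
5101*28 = 142828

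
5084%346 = 240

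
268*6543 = 1753524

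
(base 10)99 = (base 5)344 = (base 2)1100011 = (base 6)243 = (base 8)143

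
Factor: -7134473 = -1*673^1*10601^1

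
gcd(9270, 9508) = 2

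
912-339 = 573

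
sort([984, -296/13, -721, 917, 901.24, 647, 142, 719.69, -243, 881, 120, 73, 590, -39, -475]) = [-721, -475, -243, -39, -296/13, 73, 120, 142, 590, 647, 719.69, 881, 901.24, 917, 984]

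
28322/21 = 4046/3 ≈ 1348.67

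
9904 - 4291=5613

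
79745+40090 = 119835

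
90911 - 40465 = 50446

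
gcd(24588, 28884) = 12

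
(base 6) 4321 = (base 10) 985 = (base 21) 24j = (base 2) 1111011001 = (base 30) 12p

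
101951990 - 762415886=-660463896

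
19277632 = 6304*3058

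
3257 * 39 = 127023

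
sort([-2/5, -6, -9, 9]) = [-9, -6, -2/5, 9]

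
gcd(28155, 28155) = 28155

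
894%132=102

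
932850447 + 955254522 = 1888104969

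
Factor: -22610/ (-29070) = 3^ (-2)*7^1 = 7/9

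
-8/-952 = 1/119 ≈ 0.00840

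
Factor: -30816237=-1*3^1*10272079^1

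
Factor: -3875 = -1*5^3*31^1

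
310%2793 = 310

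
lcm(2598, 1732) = 5196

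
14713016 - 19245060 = -4532044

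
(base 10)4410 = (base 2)1000100111010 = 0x113a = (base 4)1010322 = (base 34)3ro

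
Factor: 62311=62311^1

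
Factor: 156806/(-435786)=-1*3^(-1)*151^(-1)*163^1=-163/453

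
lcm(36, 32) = 288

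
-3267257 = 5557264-8824521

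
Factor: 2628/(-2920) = -1*2^(-1)*3^2*5^(-1) = -9/10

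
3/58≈0.0517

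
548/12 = 137/3 ≈ 45.67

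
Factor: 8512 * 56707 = 2^6 * 7^2 * 19^1 * 8101^1 = 482689984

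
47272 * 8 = 378176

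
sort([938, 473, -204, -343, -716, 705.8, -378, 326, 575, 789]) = [-716, -378, -343, -204, 326, 473, 575, 705.8, 789, 938]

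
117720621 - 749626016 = -631905395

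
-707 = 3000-3707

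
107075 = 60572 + 46503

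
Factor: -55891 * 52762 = -1 * 2^1 * 11^1 * 23^1 * 31^1 * 37^1 * 5081^1 = -2948920942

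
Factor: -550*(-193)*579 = 2^1*3^1*5^2*11^1*193^2 = 61460850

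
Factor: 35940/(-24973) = -1 * 2^2 * 3^1 * 5^1 * 13^(-1) * 17^(-1) * 113^(-1) * 599^1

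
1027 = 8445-7418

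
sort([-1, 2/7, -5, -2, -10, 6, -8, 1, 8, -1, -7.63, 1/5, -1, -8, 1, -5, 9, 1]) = [-10, -8, -8, -7.63, -5, -5, -2, -1, -1, -1, 1/5, 2/7, 1, 1, 1, 6, 8, 9]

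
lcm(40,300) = 600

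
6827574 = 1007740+5819834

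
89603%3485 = 2478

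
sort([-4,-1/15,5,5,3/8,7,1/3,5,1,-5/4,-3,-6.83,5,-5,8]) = [-6.83,-5,-4,-3,-5/4,-1/15,1/3,3/8,1,5,5,5,5,7,8]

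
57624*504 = 29042496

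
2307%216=147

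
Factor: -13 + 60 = 47^1 = 47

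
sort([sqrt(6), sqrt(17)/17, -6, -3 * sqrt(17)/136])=[-6, -3 * sqrt(17)/136, sqrt(17)/17, sqrt(6)]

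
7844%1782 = 716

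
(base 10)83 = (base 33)2h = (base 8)123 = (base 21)3k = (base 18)4b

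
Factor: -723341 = -1*269^1*2689^1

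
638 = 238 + 400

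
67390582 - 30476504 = 36914078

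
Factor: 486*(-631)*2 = -1*2^2*3^5*631^1 = -613332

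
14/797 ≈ 0.0176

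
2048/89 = 23 + 1/89 ≈ 23.01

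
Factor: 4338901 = 7^2*73^1*1213^1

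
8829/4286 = 2 + 257/4286≈2.06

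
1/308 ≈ 0.00325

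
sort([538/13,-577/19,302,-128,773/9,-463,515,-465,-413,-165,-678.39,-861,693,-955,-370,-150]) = [-955,-861,-678.39,-465,-463,-413,-370,-165,-150,-128,-577/19,538/13,773/9,302,515,693]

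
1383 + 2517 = 3900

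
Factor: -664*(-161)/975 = 2^3*3^(-1)*5^(-2)*7^1*13^(-1)*23^1*83^1 = 106904/975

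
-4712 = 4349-9061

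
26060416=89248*292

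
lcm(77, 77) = 77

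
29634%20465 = 9169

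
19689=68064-48375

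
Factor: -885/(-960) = 2^(-6)*59^1 = 59/64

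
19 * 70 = 1330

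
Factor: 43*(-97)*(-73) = 43^1*73^1*97^1 = 304483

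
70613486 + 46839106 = 117452592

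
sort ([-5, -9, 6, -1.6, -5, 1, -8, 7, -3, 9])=[-9, -8, -5, -5, -3, -1.6, 1, 6, 7, 9]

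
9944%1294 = 886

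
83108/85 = 977 + 63/85 ≈ 977.74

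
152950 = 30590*5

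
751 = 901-150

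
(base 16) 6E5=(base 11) 1365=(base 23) 37H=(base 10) 1765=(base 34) 1HV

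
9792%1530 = 612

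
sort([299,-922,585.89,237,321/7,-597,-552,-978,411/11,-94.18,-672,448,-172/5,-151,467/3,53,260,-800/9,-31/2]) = [-978,-922,-672,-597,-552,-151,-94.18,-800/9,-172/5,-31/2,411/11,321/7,53,467/3,237,260,299,448,585.89]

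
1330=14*95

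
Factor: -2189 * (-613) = 11^1 * 199^1 * 613^1 = 1341857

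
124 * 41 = 5084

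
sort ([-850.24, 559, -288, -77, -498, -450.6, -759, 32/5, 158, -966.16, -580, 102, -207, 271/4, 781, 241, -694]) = [-966.16, -850.24, -759, -694, -580, -498, -450.6, -288, -207, -77, 32/5, 271/4, 102, 158, 241, 559, 781]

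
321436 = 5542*58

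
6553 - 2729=3824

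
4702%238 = 180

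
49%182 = 49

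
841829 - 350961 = 490868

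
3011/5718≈0.527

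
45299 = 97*467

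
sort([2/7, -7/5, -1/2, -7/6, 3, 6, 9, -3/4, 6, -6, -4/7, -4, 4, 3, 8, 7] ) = [-6, -4, -7/5, -7/6, -3/4, -4/7, -1/2, 2/7, 3, 3, 4, 6, 6, 7, 8, 9] 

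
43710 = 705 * 62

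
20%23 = 20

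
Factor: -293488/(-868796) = 2^2 * 13^1 * 17^1 * 83^1 * 217199^(-1) = 73372/217199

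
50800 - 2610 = 48190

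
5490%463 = 397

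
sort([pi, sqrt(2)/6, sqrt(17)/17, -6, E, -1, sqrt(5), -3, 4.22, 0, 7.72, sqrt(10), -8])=[-8, -6, -3, -1, 0, sqrt(2)/6, sqrt(17)/17, sqrt(5), E, pi, sqrt(10), 4.22, 7.72]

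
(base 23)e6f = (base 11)5752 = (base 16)1d87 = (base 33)6v2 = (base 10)7559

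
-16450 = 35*(-470)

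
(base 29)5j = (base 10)164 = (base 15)ae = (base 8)244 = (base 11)13a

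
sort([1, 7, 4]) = [1, 4, 7]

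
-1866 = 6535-8401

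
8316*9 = 74844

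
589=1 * 589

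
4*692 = 2768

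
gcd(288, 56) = 8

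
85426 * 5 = 427130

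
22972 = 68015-45043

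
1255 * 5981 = 7506155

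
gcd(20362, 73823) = 1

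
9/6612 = 3/2204 ≈ 0.00136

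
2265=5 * 453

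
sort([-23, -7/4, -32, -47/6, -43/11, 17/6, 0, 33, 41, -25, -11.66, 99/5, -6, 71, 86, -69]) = [-69, -32, -25, -23, -11.66, -47/6, -6, -43/11, -7/4, 0, 17/6, 99/5, 33, 41, 71, 86]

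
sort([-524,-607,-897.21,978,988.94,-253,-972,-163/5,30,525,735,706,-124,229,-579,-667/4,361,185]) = [-972,-897.21,-607,-579,-524,-253,-667/4,-124,-163/5,30,185,229,361,525,706,735,978,988.94]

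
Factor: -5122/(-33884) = 2^(-1)*13^1*43^(-1) = 13/86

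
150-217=-67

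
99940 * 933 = 93244020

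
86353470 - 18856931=67496539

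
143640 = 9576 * 15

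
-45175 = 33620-78795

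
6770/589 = 11 + 291/589 ≈ 11.49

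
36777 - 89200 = -52423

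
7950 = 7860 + 90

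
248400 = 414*600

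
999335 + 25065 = 1024400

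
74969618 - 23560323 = 51409295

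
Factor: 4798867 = 4798867^1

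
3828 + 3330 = 7158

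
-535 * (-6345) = 3394575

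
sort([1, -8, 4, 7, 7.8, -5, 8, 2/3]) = [-8, -5, 2/3, 1, 4, 7, 7.8, 8]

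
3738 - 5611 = -1873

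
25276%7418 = 3022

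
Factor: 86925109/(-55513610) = -1*2^(-1)*5^(-1)*5551361^(-1)*86925109^1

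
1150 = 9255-8105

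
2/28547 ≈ 0.0000701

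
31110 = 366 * 85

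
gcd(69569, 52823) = 1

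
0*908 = 0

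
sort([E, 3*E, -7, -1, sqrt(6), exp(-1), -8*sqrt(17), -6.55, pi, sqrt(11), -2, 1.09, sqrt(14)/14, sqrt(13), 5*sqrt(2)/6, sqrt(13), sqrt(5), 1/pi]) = [-8*sqrt(17), -7, -6.55, -2, -1, sqrt(14)/14, 1/pi, exp(-1), 1.09, 5*sqrt(2)/6, sqrt(5), sqrt(6), E, pi, sqrt(11), sqrt(13), sqrt(13), 3*E]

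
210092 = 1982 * 106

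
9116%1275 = 191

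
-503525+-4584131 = -5087656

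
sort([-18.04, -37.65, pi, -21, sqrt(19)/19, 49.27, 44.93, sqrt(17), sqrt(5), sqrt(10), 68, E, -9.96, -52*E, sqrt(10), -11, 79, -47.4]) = [-52*E, -47.4, -37.65, -21, -18.04, -11, -9.96, sqrt(19)/19, sqrt(5), E, pi, sqrt(10), sqrt(10), sqrt(17), 44.93, 49.27, 68, 79]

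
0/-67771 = 0 = 0.00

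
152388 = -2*(-76194)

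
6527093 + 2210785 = 8737878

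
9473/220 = 43 + 13/220 ≈ 43.06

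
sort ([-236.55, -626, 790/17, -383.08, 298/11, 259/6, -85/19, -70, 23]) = [-626, -383.08, -236.55, -70, -85/19, 23, 298/11, 259/6, 790/17]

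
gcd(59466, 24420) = 66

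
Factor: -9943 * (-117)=3^2 * 13^1 * 61^1 * 163^1=1163331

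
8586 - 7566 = 1020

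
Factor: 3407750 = 2^1 * 5^3 * 43^1 * 317^1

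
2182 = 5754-3572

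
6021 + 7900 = 13921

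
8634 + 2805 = 11439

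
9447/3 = 3149 = 3149.00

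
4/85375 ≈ 0.0000469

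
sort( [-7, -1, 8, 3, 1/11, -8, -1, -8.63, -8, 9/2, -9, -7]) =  [-9, -8.63, -8, -8, -7, -7, -1, -1, 1/11, 3, 9/2, 8]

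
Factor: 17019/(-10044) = -1 * 2^(-2) * 3^(-2) * 61^1 = -61/36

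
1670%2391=1670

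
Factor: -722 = -1*2^1*19^2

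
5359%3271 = 2088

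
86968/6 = 14494 + 2/3 ≈ 14494.67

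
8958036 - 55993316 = -47035280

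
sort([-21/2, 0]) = [-21/2, 0]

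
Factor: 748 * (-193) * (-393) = 2^2 * 3^1 * 11^1 * 17^1 * 131^1 * 193^1 = 56735052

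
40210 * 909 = 36550890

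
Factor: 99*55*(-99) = -1*3^4*5^1*11^3 = -539055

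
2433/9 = 811/3 ≈ 270.33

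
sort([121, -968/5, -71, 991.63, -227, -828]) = [-828, -227, -968/5, -71, 121, 991.63]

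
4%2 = 0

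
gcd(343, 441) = 49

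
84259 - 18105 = 66154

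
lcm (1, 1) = 1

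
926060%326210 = 273640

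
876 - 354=522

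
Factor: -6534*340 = -1*2^3*3^3*5^1*11^2*17^1 = -2221560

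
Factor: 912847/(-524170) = -1*2^(-1)*5^(-1)*13^1*53^(-1)*71^1 = -923/530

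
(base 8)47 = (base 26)1d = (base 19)21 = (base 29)1a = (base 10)39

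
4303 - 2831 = 1472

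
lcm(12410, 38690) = 657730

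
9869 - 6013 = 3856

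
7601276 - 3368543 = 4232733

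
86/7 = 12 + 2/7 ≈ 12.29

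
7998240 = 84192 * 95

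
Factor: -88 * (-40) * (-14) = -1 * 2^7 * 5^1 * 7^1 * 11^1 = -49280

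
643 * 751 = 482893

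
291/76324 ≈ 0.00381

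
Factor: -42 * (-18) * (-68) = -1 * 2^4 * 3^3 * 7^1 * 17^1 = -51408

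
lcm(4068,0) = 0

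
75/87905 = 15/17581≈0.000853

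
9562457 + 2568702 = 12131159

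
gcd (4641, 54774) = 51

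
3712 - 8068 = -4356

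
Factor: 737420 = 2^2*5^1*36871^1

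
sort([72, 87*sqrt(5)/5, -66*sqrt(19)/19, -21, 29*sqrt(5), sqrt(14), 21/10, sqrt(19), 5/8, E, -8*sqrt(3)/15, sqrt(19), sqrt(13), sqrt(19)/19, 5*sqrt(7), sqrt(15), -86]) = [-86, -21, -66*sqrt(19)/19, -8*sqrt(3)/15, sqrt(19)/19, 5/8, 21/10, E, sqrt(13), sqrt(14), sqrt(15), sqrt(19), sqrt(19), 5*sqrt(7), 87*sqrt(5)/5, 29*sqrt(5), 72]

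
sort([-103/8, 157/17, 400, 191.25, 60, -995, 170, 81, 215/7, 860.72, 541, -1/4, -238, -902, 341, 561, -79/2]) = [-995, -902, -238, -79/2, -103/8, -1/4, 157/17, 215/7, 60, 81, 170, 191.25, 341, 400, 541, 561, 860.72]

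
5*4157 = 20785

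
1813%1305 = 508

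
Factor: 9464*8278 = 2^4*7^1*13^2*4139^1 = 78342992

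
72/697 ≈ 0.103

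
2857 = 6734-3877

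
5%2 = 1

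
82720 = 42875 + 39845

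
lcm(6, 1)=6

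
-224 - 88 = -312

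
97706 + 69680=167386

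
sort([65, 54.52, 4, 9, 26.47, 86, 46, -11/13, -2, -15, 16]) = [-15, -2, -11/13, 4, 9, 16, 26.47, 46, 54.52, 65, 86]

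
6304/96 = 197/3 ≈ 65.67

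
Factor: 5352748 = 2^2*277^1*4831^1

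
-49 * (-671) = 32879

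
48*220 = 10560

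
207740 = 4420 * 47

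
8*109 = 872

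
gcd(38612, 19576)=4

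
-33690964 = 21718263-55409227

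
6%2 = 0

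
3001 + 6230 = 9231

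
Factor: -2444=-1*2^2*13^1*47^1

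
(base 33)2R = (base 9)113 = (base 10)93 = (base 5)333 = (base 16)5D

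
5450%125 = 75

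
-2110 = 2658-4768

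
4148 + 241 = 4389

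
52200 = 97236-45036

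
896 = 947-51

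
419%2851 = 419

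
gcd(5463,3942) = 9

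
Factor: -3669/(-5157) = 3^(-2)*191^(-1)*1223^1 = 1223/1719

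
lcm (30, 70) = 210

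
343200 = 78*4400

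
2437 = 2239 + 198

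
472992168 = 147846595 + 325145573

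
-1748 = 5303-7051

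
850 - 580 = 270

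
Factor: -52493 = -1 * 7^1 * 7499^1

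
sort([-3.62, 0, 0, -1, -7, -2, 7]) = [-7, -3.62, -2, -1, 0, 0, 7]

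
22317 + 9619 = 31936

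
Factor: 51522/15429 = 2^1*31^1*37^(-1)*139^(-1)*277^1 = 17174/5143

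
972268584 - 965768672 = 6499912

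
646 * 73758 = 47647668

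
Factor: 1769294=2^1*31^1*28537^1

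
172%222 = 172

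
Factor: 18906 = 2^1*3^1*23^1*137^1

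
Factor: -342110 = -1 * 2^1 * 5^1 * 34211^1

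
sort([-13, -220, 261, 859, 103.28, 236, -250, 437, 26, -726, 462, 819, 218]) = [-726, -250, -220, -13, 26, 103.28, 218, 236, 261, 437, 462, 819, 859]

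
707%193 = 128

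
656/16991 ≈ 0.0386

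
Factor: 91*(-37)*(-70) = 2^1*5^1*7^2*13^1*37^1 = 235690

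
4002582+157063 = 4159645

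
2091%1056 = 1035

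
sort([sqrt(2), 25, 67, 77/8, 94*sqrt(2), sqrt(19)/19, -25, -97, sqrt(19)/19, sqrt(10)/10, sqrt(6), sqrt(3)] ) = [-97, -25, sqrt(19)/19, sqrt(19)/19, sqrt(10)/10, sqrt(2), sqrt(3), sqrt(6), 77/8, 25, 67, 94*sqrt(2)] 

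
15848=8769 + 7079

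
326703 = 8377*39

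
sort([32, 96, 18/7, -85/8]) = [-85/8, 18/7, 32, 96]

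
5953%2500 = 953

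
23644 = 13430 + 10214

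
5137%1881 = 1375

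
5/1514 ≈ 0.00330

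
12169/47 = 258 + 43/47 ≈ 258.91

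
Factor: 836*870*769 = 2^3*3^1*5^1*11^1*19^1*29^1*769^1 = 559309080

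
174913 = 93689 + 81224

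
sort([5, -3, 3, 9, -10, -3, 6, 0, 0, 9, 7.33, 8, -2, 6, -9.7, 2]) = [-10, -9.7, -3, -3, -2, 0, 0, 2, 3, 5, 6, 6, 7.33, 8, 9, 9]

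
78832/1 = 78832 = 78832.00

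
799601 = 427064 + 372537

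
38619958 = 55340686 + -16720728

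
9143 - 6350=2793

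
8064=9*896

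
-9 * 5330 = -47970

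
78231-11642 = 66589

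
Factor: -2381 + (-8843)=-1*2^3*23^1*61^1=-11224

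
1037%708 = 329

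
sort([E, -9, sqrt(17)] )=[-9, E, sqrt(17)] 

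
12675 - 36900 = -24225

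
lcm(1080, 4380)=78840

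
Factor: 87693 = 3^1*29231^1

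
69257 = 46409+22848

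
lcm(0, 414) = 0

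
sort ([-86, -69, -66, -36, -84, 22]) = [-86, -84, -69, -66, -36, 22]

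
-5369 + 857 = -4512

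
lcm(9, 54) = 54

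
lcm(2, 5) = 10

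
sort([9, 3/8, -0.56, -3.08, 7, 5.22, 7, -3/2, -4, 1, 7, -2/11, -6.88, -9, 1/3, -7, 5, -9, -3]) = [-9, -9, -7, -6.88, -4, -3.08, -3, -3/2, -0.56, -2/11, 1/3, 3/8, 1, 5, 5.22, 7, 7, 7, 9]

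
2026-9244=-7218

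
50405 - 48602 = 1803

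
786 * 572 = 449592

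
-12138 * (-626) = 7598388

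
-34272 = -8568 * 4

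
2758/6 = 459 + 2/3 ≈ 459.67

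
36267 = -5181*(-7)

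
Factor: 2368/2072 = 2^3*7^ (-1) = 8/7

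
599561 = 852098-252537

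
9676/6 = 4838/3 ≈ 1612.67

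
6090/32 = 3045/16 ≈ 190.31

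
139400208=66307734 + 73092474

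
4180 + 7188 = 11368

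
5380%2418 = 544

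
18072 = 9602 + 8470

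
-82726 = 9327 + -92053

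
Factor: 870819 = 3^1*281^1*1033^1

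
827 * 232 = 191864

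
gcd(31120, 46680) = 15560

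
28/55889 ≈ 0.000501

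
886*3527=3124922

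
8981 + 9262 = 18243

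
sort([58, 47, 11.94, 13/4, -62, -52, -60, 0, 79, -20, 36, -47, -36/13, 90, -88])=[-88, -62, -60, -52, -47, -20, -36/13, 0, 13/4, 11.94, 36, 47, 58, 79, 90]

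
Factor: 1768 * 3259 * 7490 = 2^4 * 5^1 * 7^1 * 13^1 * 17^1 * 107^1 * 3259^1 = 43156720880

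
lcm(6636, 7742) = 46452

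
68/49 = 1 + 19/49 ≈ 1.39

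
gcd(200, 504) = 8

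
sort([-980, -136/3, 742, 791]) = [-980, -136/3, 742, 791]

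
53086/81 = 655 + 31/81 ≈ 655.38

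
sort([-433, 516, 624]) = [-433, 516, 624]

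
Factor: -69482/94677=-1 * 2^1 * 3^(-1) * 7^2 * 11^(-1) * 19^(-1) * 151^(-1) * 709^1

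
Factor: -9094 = -1 * 2^1 * 4547^1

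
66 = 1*66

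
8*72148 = 577184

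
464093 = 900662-436569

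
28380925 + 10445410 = 38826335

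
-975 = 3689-4664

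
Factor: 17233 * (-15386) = -1 * 2^1 * 7^2 * 19^1 * 157^1 * 907^1 = -265146938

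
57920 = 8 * 7240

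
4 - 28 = -24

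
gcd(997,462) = 1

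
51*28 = 1428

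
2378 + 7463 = 9841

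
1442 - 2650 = -1208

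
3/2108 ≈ 0.00142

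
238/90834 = 119/45417≈0.00262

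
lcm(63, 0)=0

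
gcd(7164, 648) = 36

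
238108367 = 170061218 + 68047149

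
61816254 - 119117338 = -57301084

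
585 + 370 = 955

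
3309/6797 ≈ 0.487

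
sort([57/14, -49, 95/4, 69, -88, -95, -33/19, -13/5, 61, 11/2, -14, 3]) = [-95, -88, -49, -14, -13/5, -33/19, 3, 57/14, 11/2, 95/4, 61, 69]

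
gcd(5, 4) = 1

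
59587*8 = 476696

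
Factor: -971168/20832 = -1 * 3^(-1) * 7^(-1) * 11^1 * 89^1 = -979/21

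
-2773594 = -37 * 74962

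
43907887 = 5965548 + 37942339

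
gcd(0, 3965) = 3965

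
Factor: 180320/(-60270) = -1 * 2^4 * 3^(-1) * 23^1 * 41^(-1) = -368/123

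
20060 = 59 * 340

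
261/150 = 1 + 37/50 = 1.74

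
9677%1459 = 923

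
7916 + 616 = 8532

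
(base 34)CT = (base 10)437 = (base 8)665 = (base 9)535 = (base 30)EH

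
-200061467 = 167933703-367995170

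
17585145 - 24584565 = -6999420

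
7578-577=7001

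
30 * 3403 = 102090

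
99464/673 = 147+533/673 ≈ 147.79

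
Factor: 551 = 19^1*29^1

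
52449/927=56+179/309 ≈ 56.58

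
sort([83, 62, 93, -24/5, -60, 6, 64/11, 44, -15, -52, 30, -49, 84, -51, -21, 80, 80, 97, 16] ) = [-60, -52, -51, -49, -21, -15, -24/5, 64/11, 6, 16, 30, 44, 62, 80, 80, 83, 84, 93, 97] 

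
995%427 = 141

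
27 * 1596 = 43092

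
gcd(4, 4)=4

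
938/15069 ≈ 0.0622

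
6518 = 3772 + 2746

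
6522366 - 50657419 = -44135053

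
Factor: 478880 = 2^5*5^1*41^1*73^1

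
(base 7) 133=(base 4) 1021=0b1001001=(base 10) 73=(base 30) 2d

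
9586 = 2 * 4793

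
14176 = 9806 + 4370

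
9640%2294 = 464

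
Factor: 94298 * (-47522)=-1 * 2^2 * 23761^1 * 47149^1=-4481229556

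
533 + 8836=9369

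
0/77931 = 0 = 0.00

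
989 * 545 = 539005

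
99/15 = 33/5 = 6.60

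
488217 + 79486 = 567703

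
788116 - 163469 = 624647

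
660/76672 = 165/19168≈0.00861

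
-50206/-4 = 25103/2 = 12551.50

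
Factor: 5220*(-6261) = -1*2^2*3^3*5^1*29^1*2087^1 = -32682420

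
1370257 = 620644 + 749613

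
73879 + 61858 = 135737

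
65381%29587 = 6207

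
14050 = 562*25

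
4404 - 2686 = 1718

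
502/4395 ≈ 0.114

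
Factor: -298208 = -1 * 2^5 * 9319^1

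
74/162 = 37/81 ≈ 0.457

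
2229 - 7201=-4972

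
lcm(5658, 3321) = 152766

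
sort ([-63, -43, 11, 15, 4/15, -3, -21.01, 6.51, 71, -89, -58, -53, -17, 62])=[-89, -63, -58, -53, -43, -21.01, -17, -3, 4/15, 6.51, 11, 15, 62, 71]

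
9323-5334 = 3989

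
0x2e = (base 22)22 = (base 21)24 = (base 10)46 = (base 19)28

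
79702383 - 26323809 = 53378574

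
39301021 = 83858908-44557887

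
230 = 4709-4479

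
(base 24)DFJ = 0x1EBB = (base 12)4677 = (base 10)7867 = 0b1111010111011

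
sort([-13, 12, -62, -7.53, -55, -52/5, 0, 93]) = [-62, -55, -13, -52/5, -7.53, 0, 12, 93]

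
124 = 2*62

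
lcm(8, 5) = 40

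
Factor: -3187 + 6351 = 2^2*7^1*113^1 = 3164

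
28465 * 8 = 227720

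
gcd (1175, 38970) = 5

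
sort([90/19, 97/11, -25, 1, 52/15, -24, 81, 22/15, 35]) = [-25, -24, 1, 22/15, 52/15, 90/19, 97/11, 35, 81]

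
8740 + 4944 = 13684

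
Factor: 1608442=2^1 * 11^1 * 113^1 * 647^1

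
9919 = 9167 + 752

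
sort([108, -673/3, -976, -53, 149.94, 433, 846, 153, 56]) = [-976, -673/3, -53, 56, 108, 149.94, 153, 433, 846]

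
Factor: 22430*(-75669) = -1*2^1*3^1*5^1*11^1*2243^1*2293^1 = -1697255670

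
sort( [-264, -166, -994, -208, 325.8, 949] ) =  [-994, -264, -208, -166, 325.8, 949] 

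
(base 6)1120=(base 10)264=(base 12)1a0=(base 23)bb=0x108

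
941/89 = 10 + 51/89 ≈ 10.57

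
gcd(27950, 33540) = 5590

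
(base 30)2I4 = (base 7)6556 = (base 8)4450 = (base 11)1841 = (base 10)2344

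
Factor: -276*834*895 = -1*2^3*3^2*5^1*23^1*139^1*179^1 = -206014680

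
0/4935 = 0 = 0.00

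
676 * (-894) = -604344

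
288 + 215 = 503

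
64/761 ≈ 0.0841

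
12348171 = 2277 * 5423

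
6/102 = 1/17 ≈ 0.0588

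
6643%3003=637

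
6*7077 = 42462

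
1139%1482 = 1139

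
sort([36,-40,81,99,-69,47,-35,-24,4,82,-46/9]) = [-69,-40,-35,-24,-46/9,4,36,47,81,82,99]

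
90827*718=65213786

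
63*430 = 27090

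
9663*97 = 937311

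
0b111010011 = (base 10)467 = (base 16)1d3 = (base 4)13103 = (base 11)395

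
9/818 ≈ 0.0110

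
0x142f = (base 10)5167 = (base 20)ci7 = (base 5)131132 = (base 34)4fx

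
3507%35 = 7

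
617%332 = 285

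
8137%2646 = 199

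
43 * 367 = 15781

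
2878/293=9 + 241/293 ≈ 9.82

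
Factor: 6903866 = 2^1*3451933^1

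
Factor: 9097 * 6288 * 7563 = 2^4 * 3^2 * 11^1 * 131^1 * 827^1 * 2521^1 = 432618241968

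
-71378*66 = -4710948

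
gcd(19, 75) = 1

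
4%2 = 0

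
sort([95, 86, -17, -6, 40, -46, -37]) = [-46, -37, -17, -6, 40, 86, 95]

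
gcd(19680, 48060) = 60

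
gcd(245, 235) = 5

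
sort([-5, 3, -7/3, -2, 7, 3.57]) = [-5, -7/3, -2, 3, 3.57, 7]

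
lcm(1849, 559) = 24037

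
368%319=49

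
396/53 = 7 + 25/53 ≈ 7.47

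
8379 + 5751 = 14130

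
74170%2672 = 2026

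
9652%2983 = 703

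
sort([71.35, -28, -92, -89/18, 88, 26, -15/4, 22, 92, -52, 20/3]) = [-92, -52, -28, -89/18, -15/4, 20/3, 22, 26, 71.35, 88, 92]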